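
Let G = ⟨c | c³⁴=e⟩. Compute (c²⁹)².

Compute successive powers of (c²⁹), reducing at each step:
  (c²⁹)²: (c²⁹) · c²⁹ = c²⁴

Answer: c²⁴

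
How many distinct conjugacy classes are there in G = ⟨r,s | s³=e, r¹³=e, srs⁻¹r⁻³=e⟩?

The conjugacy classes (representative and size) are:
  [e] (size 1), [r] (size 3), [r⁵] (size 3), [r¹⁰] (size 3), [r⁸] (size 3), [r¹⁰s] (size 13), [r⁷s²] (size 13).
Class equation: 1 + 3 + 3 + 3 + 3 + 13 + 13 = 39 = |G|. So G has 7 conjugacy classes.

Answer: 7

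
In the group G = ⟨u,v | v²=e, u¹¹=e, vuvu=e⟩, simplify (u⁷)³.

Compute successive powers of (u⁷), reducing at each step:
  (u⁷)²: (u⁷) · u⁷ = u³
  (u⁷)³: (u³) · u⁷ = u¹⁰

Answer: u¹⁰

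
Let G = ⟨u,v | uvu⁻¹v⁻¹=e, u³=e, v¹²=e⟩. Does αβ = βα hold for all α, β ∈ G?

Each pair of generators commutes: u·v = uv = v·u. Since the generators pairwise commute, every element of G commutes with every other, so G is abelian.

Answer: Yes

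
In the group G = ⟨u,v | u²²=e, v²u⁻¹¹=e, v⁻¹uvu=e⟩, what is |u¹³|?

Compute successive powers until reaching e:
  (u¹³)¹ = u¹³, (u¹³)² = u⁴, (u¹³)³ = u¹⁷, (u¹³)⁴ = u⁸, (u¹³)⁵ = u²¹, (u¹³)⁶ = u¹², (u¹³)⁷ = u³, (u¹³)⁸ = u¹⁶, (u¹³)⁹ = u⁷, (u¹³)¹⁰ = u²⁰, (u¹³)¹¹ = u¹¹, (u¹³)¹² = u², (u¹³)¹³ = u¹⁵, (u¹³)¹⁴ = u⁶, (u¹³)¹⁵ = u¹⁹, (u¹³)¹⁶ = u¹⁰, (u¹³)¹⁷ = u, (u¹³)¹⁸ = u¹⁴, (u¹³)¹⁹ = u⁵, (u¹³)²⁰ = u¹⁸, (u¹³)²¹ = u⁹, (u¹³)²² = e.
The smallest positive k with (u¹³)ᵏ = e is 22.

Answer: 22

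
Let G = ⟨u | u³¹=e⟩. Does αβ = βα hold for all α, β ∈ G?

G has a single generator, so G is cyclic and hence abelian.

Answer: Yes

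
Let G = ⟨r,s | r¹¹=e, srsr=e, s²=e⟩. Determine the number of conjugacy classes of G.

The conjugacy classes (representative and size) are:
  [e] (size 1), [r¹⁰] (size 2), [r²] (size 2), [r³] (size 2), [r⁷] (size 2), [r⁶] (size 2), [r²s] (size 11).
Class equation: 1 + 2 + 2 + 2 + 2 + 2 + 11 = 22 = |G|. So G has 7 conjugacy classes.

Answer: 7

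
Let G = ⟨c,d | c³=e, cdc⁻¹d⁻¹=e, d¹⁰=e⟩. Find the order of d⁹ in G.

Compute successive powers until reaching e:
  (d⁹)¹ = d⁹, (d⁹)² = d⁸, (d⁹)³ = d⁷, (d⁹)⁴ = d⁶, (d⁹)⁵ = d⁵, (d⁹)⁶ = d⁴, (d⁹)⁷ = d³, (d⁹)⁸ = d², (d⁹)⁹ = d, (d⁹)¹⁰ = e.
The smallest positive k with (d⁹)ᵏ = e is 10.

Answer: 10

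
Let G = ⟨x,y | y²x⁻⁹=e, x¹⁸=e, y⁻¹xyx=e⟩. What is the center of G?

An element z ∈ Z(G) iff z commutes with every generator.
For example x⁹ is central: (x⁹)·x = x¹⁰ = x·(x⁹); (x⁹)·y = y⁻¹ = y·(x⁹).
Whereas x ∉ Z(G) since x·y = xy ≠ x⁸y⁻¹ = y·x.
Checking each of the 36 elements this way gives Z(G) = {e, x⁹}, of order 2.

Answer: {e, x⁹}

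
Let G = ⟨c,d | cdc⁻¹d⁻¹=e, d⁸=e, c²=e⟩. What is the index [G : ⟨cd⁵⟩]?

First find ord(cd⁵) by computing successive powers:
  (cd⁵)¹ = cd⁵, (cd⁵)² = d², (cd⁵)³ = cd⁷, (cd⁵)⁴ = d⁴, (cd⁵)⁵ = cd, (cd⁵)⁶ = d⁶, (cd⁵)⁷ = cd³, (cd⁵)⁸ = e.
So |⟨cd⁵⟩| = ord(cd⁵) = 8. With |G| = 16, by Lagrange [G : ⟨cd⁵⟩] = 16/8 = 2.

Answer: 2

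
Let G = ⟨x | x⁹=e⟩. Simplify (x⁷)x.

Compute (x⁷) · x by multiplying left to right and reducing via the relations at each step:
  (x⁷) · x = x⁸

Answer: x⁸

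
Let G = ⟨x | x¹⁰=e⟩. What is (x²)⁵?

Compute successive powers of (x²), reducing at each step:
  (x²)²: (x²) · x² = x⁴
  (x²)³: (x⁴) · x² = x⁶
  (x²)⁴: (x⁶) · x² = x⁸
  (x²)⁵: (x⁸) · x² = e

Answer: e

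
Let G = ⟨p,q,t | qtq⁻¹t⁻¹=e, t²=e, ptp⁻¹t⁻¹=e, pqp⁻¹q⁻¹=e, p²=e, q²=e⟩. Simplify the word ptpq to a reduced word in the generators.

Multiply left to right, reducing at each step:
  p · t = pt
  (pt) · p = t
  t · q = qt

Answer: qt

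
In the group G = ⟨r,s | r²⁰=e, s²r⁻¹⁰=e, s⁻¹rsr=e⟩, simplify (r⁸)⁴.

Compute successive powers of (r⁸), reducing at each step:
  (r⁸)²: (r⁸) · r⁸ = r¹⁶
  (r⁸)³: (r¹⁶) · r⁸ = r⁴
  (r⁸)⁴: (r⁴) · r⁸ = r¹²

Answer: r¹²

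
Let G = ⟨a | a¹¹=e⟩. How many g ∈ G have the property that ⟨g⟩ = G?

G is cyclic of order 11. An element generates G iff its order is 11, and a cyclic group of order 11 has exactly φ(11) = 10 such elements.

Answer: 10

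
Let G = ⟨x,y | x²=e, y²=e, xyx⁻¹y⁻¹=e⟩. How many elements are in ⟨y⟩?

|⟨y⟩| equals the order of y. Compute successive powers until reaching e:
  y¹ = y, y² = e.
The smallest positive k with yᵏ = e is 2, so |⟨y⟩| = 2.

Answer: 2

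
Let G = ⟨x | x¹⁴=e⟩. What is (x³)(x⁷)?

Compute (x³) · (x⁷) by multiplying left to right and reducing via the relations at each step:
  (x³) · x⁷ = x¹⁰

Answer: x¹⁰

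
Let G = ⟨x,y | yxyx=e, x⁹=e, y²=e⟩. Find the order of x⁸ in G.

Compute successive powers until reaching e:
  (x⁸)¹ = x⁸, (x⁸)² = x⁷, (x⁸)³ = x⁶, (x⁸)⁴ = x⁵, (x⁸)⁵ = x⁴, (x⁸)⁶ = x³, (x⁸)⁷ = x², (x⁸)⁸ = x, (x⁸)⁹ = e.
The smallest positive k with (x⁸)ᵏ = e is 9.

Answer: 9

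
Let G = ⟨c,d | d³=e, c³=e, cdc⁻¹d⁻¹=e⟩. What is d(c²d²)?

Compute d · (c²d²) by multiplying left to right and reducing via the relations at each step:
  d · c² = c²d
  (c²d) · d² = c²

Answer: c²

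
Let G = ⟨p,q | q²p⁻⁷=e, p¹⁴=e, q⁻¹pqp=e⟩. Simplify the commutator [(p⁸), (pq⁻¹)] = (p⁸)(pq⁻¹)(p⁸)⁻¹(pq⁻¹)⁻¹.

[(p⁸), (pq⁻¹)] = (p⁸)·(pq⁻¹)·(p⁸)⁻¹·(pq⁻¹)⁻¹.
  (p⁸) · (pq⁻¹) = p²q
  (p²q) · (p⁶) = p³q⁻¹
  (p³q⁻¹) · (pq) = p²

Answer: p²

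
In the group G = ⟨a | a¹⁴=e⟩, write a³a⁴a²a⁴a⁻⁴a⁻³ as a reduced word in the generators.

Multiply left to right, reducing at each step:
  (a³) · a⁴ = a⁷
  (a⁷) · a² = a⁹
  (a⁹) · a⁴ = a¹³
  (a¹³) · a⁻⁴ = a⁹
  (a⁹) · a⁻³ = a⁶

Answer: a⁶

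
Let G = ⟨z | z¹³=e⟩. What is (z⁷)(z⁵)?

Compute (z⁷) · (z⁵) by multiplying left to right and reducing via the relations at each step:
  (z⁷) · z⁵ = z¹²

Answer: z¹²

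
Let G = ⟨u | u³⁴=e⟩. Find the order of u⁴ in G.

Compute successive powers until reaching e:
  (u⁴)¹ = u⁴, (u⁴)² = u⁸, (u⁴)³ = u¹², (u⁴)⁴ = u¹⁶, (u⁴)⁵ = u²⁰, (u⁴)⁶ = u²⁴, (u⁴)⁷ = u²⁸, (u⁴)⁸ = u³², (u⁴)⁹ = u², (u⁴)¹⁰ = u⁶, (u⁴)¹¹ = u¹⁰, (u⁴)¹² = u¹⁴, (u⁴)¹³ = u¹⁸, (u⁴)¹⁴ = u²², (u⁴)¹⁵ = u²⁶, (u⁴)¹⁶ = u³⁰, (u⁴)¹⁷ = e.
The smallest positive k with (u⁴)ᵏ = e is 17.

Answer: 17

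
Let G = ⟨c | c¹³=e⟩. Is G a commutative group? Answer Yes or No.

G has a single generator, so G is cyclic and hence abelian.

Answer: Yes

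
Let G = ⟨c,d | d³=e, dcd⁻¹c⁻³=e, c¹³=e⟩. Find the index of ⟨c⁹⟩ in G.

First find ord(c⁹) by computing successive powers:
  (c⁹)¹ = c⁹, (c⁹)² = c⁵, (c⁹)³ = c, (c⁹)⁴ = c¹⁰, (c⁹)⁵ = c⁶, (c⁹)⁶ = c², (c⁹)⁷ = c¹¹, (c⁹)⁸ = c⁷, (c⁹)⁹ = c³, (c⁹)¹⁰ = c¹², (c⁹)¹¹ = c⁸, (c⁹)¹² = c⁴, (c⁹)¹³ = e.
So |⟨c⁹⟩| = ord(c⁹) = 13. With |G| = 39, by Lagrange [G : ⟨c⁹⟩] = 39/13 = 3.

Answer: 3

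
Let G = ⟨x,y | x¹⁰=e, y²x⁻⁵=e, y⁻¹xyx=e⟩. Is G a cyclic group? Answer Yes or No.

Every cyclic group is abelian. But x·y = xy while y·x = x⁴y⁻¹, so x·y ≠ y·x and G is not abelian. Hence G is not cyclic.

Answer: No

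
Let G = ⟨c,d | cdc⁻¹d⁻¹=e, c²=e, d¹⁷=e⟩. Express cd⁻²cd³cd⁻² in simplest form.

Multiply left to right, reducing at each step:
  c · d⁻² = cd¹⁵
  (cd¹⁵) · c = d¹⁵
  (d¹⁵) · d³ = d
  d · c = cd
  (cd) · d⁻² = cd¹⁶

Answer: cd¹⁶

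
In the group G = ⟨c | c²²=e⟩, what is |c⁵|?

Compute successive powers until reaching e:
  (c⁵)¹ = c⁵, (c⁵)² = c¹⁰, (c⁵)³ = c¹⁵, (c⁵)⁴ = c²⁰, (c⁵)⁵ = c³, (c⁵)⁶ = c⁸, (c⁵)⁷ = c¹³, (c⁵)⁸ = c¹⁸, (c⁵)⁹ = c, (c⁵)¹⁰ = c⁶, (c⁵)¹¹ = c¹¹, (c⁵)¹² = c¹⁶, (c⁵)¹³ = c²¹, (c⁵)¹⁴ = c⁴, (c⁵)¹⁵ = c⁹, (c⁵)¹⁶ = c¹⁴, (c⁵)¹⁷ = c¹⁹, (c⁵)¹⁸ = c², (c⁵)¹⁹ = c⁷, (c⁵)²⁰ = c¹², (c⁵)²¹ = c¹⁷, (c⁵)²² = e.
The smallest positive k with (c⁵)ᵏ = e is 22.

Answer: 22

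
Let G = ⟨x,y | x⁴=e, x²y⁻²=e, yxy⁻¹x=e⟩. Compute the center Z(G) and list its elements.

An element z ∈ Z(G) iff z commutes with every generator.
For example x² is central: (x²)·x = x³ = x·(x²); (x²)·y = y⁻¹ = y·(x²).
Whereas x ∉ Z(G) since x·y = xy ≠ xy⁻¹ = y·x.
Checking each of the 8 elements this way gives Z(G) = {e, x²}, of order 2.

Answer: {e, x²}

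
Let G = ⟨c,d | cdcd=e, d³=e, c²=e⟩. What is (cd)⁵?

Compute successive powers of (cd), reducing at each step:
  (cd)²: (cd) · c = d²;   (d²) · d = e
  (cd)³: e · c = c;   c · d = cd
  (cd)⁴: (cd) · c = d²;   (d²) · d = e
  (cd)⁵: e · c = c;   c · d = cd

Answer: cd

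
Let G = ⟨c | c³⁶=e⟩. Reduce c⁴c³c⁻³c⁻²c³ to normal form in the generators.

Multiply left to right, reducing at each step:
  (c⁴) · c³ = c⁷
  (c⁷) · c⁻³ = c⁴
  (c⁴) · c⁻² = c²
  (c²) · c³ = c⁵

Answer: c⁵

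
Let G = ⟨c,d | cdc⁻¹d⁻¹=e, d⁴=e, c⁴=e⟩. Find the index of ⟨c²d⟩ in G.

First find ord(c²d) by computing successive powers:
  (c²d)¹ = c²d, (c²d)² = d², (c²d)³ = c²d³, (c²d)⁴ = e.
So |⟨c²d⟩| = ord(c²d) = 4. With |G| = 16, by Lagrange [G : ⟨c²d⟩] = 16/4 = 4.

Answer: 4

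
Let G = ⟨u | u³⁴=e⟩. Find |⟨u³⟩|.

|⟨u³⟩| equals the order of u³. Compute successive powers until reaching e:
  (u³)¹ = u³, (u³)² = u⁶, (u³)³ = u⁹, (u³)⁴ = u¹², (u³)⁵ = u¹⁵, (u³)⁶ = u¹⁸, (u³)⁷ = u²¹, (u³)⁸ = u²⁴, (u³)⁹ = u²⁷, (u³)¹⁰ = u³⁰, (u³)¹¹ = u³³, (u³)¹² = u², (u³)¹³ = u⁵, (u³)¹⁴ = u⁸, (u³)¹⁵ = u¹¹, (u³)¹⁶ = u¹⁴, (u³)¹⁷ = u¹⁷, (u³)¹⁸ = u²⁰, (u³)¹⁹ = u²³, (u³)²⁰ = u²⁶, (u³)²¹ = u²⁹, (u³)²² = u³², (u³)²³ = u, (u³)²⁴ = u⁴, (u³)²⁵ = u⁷, (u³)²⁶ = u¹⁰, (u³)²⁷ = u¹³, (u³)²⁸ = u¹⁶, (u³)²⁹ = u¹⁹, (u³)³⁰ = u²², (u³)³¹ = u²⁵, (u³)³² = u²⁸, (u³)³³ = u³¹, (u³)³⁴ = e.
The smallest positive k with (u³)ᵏ = e is 34, so |⟨u³⟩| = 34.

Answer: 34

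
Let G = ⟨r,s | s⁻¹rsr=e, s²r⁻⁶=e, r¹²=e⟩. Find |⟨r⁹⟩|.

|⟨r⁹⟩| equals the order of r⁹. Compute successive powers until reaching e:
  (r⁹)¹ = r⁹, (r⁹)² = r⁶, (r⁹)³ = r³, (r⁹)⁴ = e.
The smallest positive k with (r⁹)ᵏ = e is 4, so |⟨r⁹⟩| = 4.

Answer: 4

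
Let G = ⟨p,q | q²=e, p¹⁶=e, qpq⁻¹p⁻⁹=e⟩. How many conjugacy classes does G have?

The conjugacy classes (representative and size) are:
  [e] (size 1), [p⁹] (size 2), [p²] (size 1), [p³] (size 2), [p⁴] (size 1), [p¹³] (size 2), [p⁶] (size 1), [p¹⁵] (size 2), [p⁸] (size 1), [p¹⁰] (size 1), [p¹²] (size 1), [p¹⁴] (size 1), [q] (size 2), [pq] (size 2), [p²q] (size 2), [p¹¹q] (size 2), [p⁴q] (size 2), [p¹³q] (size 2), [p¹⁴q] (size 2), [p¹⁵q] (size 2).
Class equation: 1 + 2 + 1 + 2 + 1 + 2 + 1 + 2 + 1 + 1 + 1 + 1 + 2 + 2 + 2 + 2 + 2 + 2 + 2 + 2 = 32 = |G|. So G has 20 conjugacy classes.

Answer: 20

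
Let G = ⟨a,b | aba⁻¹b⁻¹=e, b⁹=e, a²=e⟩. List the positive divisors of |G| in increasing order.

|G| = 18 = 2 · 3². By Lagrange's theorem the order of any subgroup divides 18; the divisors of 18 are 1, 2, 3, 6, 9, 18.

Answer: 1, 2, 3, 6, 9, 18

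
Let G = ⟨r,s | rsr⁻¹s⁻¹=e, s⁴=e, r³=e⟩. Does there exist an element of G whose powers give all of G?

|G| = 12. The element rs has order 12 (its powers give 12 distinct elements), so ⟨rs⟩ = G and G is cyclic.

Answer: Yes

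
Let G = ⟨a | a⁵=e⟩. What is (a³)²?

Compute successive powers of (a³), reducing at each step:
  (a³)²: (a³) · a³ = a

Answer: a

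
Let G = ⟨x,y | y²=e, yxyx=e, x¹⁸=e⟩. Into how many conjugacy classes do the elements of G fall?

The conjugacy classes (representative and size) are:
  [e] (size 1), [x] (size 2), [x²] (size 2), [x³] (size 2), [x¹⁴] (size 2), [x⁵] (size 2), [x¹²] (size 2), [x⁷] (size 2), [x¹⁰] (size 2), [x⁹] (size 1), [x¹⁰y] (size 9), [xy] (size 9).
Class equation: 1 + 2 + 2 + 2 + 2 + 2 + 2 + 2 + 2 + 1 + 9 + 9 = 36 = |G|. So G has 12 conjugacy classes.

Answer: 12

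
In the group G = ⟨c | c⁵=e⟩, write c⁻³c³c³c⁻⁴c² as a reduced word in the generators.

Multiply left to right, reducing at each step:
  (c²) · c³ = e
  e · c³ = c³
  (c³) · c⁻⁴ = c⁴
  (c⁴) · c² = c

Answer: c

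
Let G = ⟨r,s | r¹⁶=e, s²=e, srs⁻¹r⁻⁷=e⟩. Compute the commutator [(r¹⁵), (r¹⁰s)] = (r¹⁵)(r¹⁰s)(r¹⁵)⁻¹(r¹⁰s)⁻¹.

[(r¹⁵), (r¹⁰s)] = (r¹⁵)·(r¹⁰s)·(r¹⁵)⁻¹·(r¹⁰s)⁻¹.
  (r¹⁵) · (r¹⁰s) = r⁹s
  (r⁹s) · r = s
  s · (r¹⁰s) = r⁶

Answer: r⁶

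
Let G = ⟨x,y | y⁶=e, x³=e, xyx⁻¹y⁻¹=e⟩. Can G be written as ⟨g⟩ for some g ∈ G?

|G| = 18, but the maximum element order in G is 6 < 18. No single element generates all of G, so G is not cyclic.

Answer: No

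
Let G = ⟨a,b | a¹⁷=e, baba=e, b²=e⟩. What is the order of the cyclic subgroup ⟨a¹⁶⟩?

|⟨a¹⁶⟩| equals the order of a¹⁶. Compute successive powers until reaching e:
  (a¹⁶)¹ = a¹⁶, (a¹⁶)² = a¹⁵, (a¹⁶)³ = a¹⁴, (a¹⁶)⁴ = a¹³, (a¹⁶)⁵ = a¹², (a¹⁶)⁶ = a¹¹, (a¹⁶)⁷ = a¹⁰, (a¹⁶)⁸ = a⁹, (a¹⁶)⁹ = a⁸, (a¹⁶)¹⁰ = a⁷, (a¹⁶)¹¹ = a⁶, (a¹⁶)¹² = a⁵, (a¹⁶)¹³ = a⁴, (a¹⁶)¹⁴ = a³, (a¹⁶)¹⁵ = a², (a¹⁶)¹⁶ = a, (a¹⁶)¹⁷ = e.
The smallest positive k with (a¹⁶)ᵏ = e is 17, so |⟨a¹⁶⟩| = 17.

Answer: 17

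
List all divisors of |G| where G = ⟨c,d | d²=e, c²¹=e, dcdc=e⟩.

|G| = 42 = 2 · 3 · 7. By Lagrange's theorem the order of any subgroup divides 42; the divisors of 42 are 1, 2, 3, 6, 7, 14, 21, 42.

Answer: 1, 2, 3, 6, 7, 14, 21, 42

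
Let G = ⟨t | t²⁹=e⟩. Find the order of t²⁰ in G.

Compute successive powers until reaching e:
  (t²⁰)¹ = t²⁰, (t²⁰)² = t¹¹, (t²⁰)³ = t², (t²⁰)⁴ = t²², (t²⁰)⁵ = t¹³, (t²⁰)⁶ = t⁴, (t²⁰)⁷ = t²⁴, (t²⁰)⁸ = t¹⁵, (t²⁰)⁹ = t⁶, (t²⁰)¹⁰ = t²⁶, (t²⁰)¹¹ = t¹⁷, (t²⁰)¹² = t⁸, (t²⁰)¹³ = t²⁸, (t²⁰)¹⁴ = t¹⁹, (t²⁰)¹⁵ = t¹⁰, (t²⁰)¹⁶ = t, (t²⁰)¹⁷ = t²¹, (t²⁰)¹⁸ = t¹², (t²⁰)¹⁹ = t³, (t²⁰)²⁰ = t²³, (t²⁰)²¹ = t¹⁴, (t²⁰)²² = t⁵, (t²⁰)²³ = t²⁵, (t²⁰)²⁴ = t¹⁶, (t²⁰)²⁵ = t⁷, (t²⁰)²⁶ = t²⁷, (t²⁰)²⁷ = t¹⁸, (t²⁰)²⁸ = t⁹, (t²⁰)²⁹ = e.
The smallest positive k with (t²⁰)ᵏ = e is 29.

Answer: 29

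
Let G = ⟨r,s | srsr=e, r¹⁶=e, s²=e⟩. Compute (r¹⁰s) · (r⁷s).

Compute (r¹⁰s) · (r⁷s) by multiplying left to right and reducing via the relations at each step:
  (r¹⁰s) · r⁷ = r³s
  (r³s) · s = r³

Answer: r³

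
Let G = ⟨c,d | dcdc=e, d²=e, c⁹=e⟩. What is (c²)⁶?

Compute successive powers of (c²), reducing at each step:
  (c²)²: (c²) · c² = c⁴
  (c²)³: (c⁴) · c² = c⁶
  (c²)⁴: (c⁶) · c² = c⁸
  (c²)⁵: (c⁸) · c² = c
  (c²)⁶: c · c² = c³

Answer: c³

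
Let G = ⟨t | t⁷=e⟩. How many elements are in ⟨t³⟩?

|⟨t³⟩| equals the order of t³. Compute successive powers until reaching e:
  (t³)¹ = t³, (t³)² = t⁶, (t³)³ = t², (t³)⁴ = t⁵, (t³)⁵ = t, (t³)⁶ = t⁴, (t³)⁷ = e.
The smallest positive k with (t³)ᵏ = e is 7, so |⟨t³⟩| = 7.

Answer: 7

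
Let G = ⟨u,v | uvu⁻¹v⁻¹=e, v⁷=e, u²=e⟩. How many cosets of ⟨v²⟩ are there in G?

First find ord(v²) by computing successive powers:
  (v²)¹ = v², (v²)² = v⁴, (v²)³ = v⁶, (v²)⁴ = v, (v²)⁵ = v³, (v²)⁶ = v⁵, (v²)⁷ = e.
So |⟨v²⟩| = ord(v²) = 7. With |G| = 14, by Lagrange [G : ⟨v²⟩] = 14/7 = 2.

Answer: 2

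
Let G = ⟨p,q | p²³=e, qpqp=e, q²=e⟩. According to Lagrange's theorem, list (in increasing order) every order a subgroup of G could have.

|G| = 46 = 2 · 23. By Lagrange's theorem the order of any subgroup divides 46; the divisors of 46 are 1, 2, 23, 46.

Answer: 1, 2, 23, 46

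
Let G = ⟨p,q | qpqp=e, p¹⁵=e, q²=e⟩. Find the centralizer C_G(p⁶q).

⟨p⁶q⟩ ⊆ C_G(p⁶q) since powers of p⁶q commute with p⁶q; so |C_G(p⁶q)| ≥ |⟨p⁶q⟩| = 2.
By orbit–stabilizer, |C_G(p⁶q)| = |G| / |conj. class of p⁶q| = 30 / 15 = 2.
The 2 elements commuting with p⁶q are {e, p⁶q}.

Answer: {e, p⁶q}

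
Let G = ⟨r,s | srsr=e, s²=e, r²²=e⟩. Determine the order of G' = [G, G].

G' = [G, G] is generated by all commutators. The generator-pair commutators are: [r, s] = r².
The subgroup they normally generate is {e, r², r⁴, r⁶, r⁸, r¹⁰, r¹², r¹⁴, r¹⁶, r¹⁸, r²⁰}, of order 11.
Check: |G/G'| = 44/11 = 4 is the order of the abelianisation.

Answer: 11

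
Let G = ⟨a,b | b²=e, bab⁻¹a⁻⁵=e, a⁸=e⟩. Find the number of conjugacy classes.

The conjugacy classes (representative and size) are:
  [e] (size 1), [a⁵] (size 2), [a²] (size 1), [a⁷] (size 2), [a⁴] (size 1), [a⁶] (size 1), [b] (size 2), [a⁵b] (size 2), [a²b] (size 2), [a³b] (size 2).
Class equation: 1 + 2 + 1 + 2 + 1 + 1 + 2 + 2 + 2 + 2 = 16 = |G|. So G has 10 conjugacy classes.

Answer: 10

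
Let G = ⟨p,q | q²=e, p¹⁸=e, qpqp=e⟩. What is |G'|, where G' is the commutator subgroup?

G' = [G, G] is generated by all commutators. The generator-pair commutators are: [p, q] = p².
The subgroup they normally generate is {e, p², p⁴, p⁶, p⁸, p¹⁰, p¹², p¹⁴, p¹⁶}, of order 9.
Check: |G/G'| = 36/9 = 4 is the order of the abelianisation.

Answer: 9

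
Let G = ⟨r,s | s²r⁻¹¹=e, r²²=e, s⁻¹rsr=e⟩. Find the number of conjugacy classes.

The conjugacy classes (representative and size) are:
  [e] (size 1), [r²¹] (size 2), [r²] (size 2), [r³] (size 2), [r¹⁸] (size 2), [r¹⁷] (size 2), [r⁶] (size 2), [r⁷] (size 2), [r⁸] (size 2), [r¹³] (size 2), [r¹²] (size 2), [r¹¹] (size 1), [r¹⁰s] (size 11), [r⁷s] (size 11).
Class equation: 1 + 2 + 2 + 2 + 2 + 2 + 2 + 2 + 2 + 2 + 2 + 1 + 11 + 11 = 44 = |G|. So G has 14 conjugacy classes.

Answer: 14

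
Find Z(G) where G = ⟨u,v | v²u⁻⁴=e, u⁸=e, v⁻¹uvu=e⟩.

An element z ∈ Z(G) iff z commutes with every generator.
For example u⁴ is central: (u⁴)·u = u⁵ = u·(u⁴); (u⁴)·v = v⁻¹ = v·(u⁴).
Whereas u ∉ Z(G) since u·v = uv ≠ u³v⁻¹ = v·u.
Checking each of the 16 elements this way gives Z(G) = {e, u⁴}, of order 2.

Answer: {e, u⁴}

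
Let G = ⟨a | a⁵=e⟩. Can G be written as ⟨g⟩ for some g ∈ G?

|G| = 5. The element a has order 5 (its powers give 5 distinct elements), so ⟨a⟩ = G and G is cyclic.

Answer: Yes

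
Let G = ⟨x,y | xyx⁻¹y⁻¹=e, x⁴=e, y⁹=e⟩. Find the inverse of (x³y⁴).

The order of (x³y⁴) is 36 (smallest k with (x³y⁴)ᵏ = e), so (x³y⁴)⁻¹ = (x³y⁴)³⁵ = xy⁵.
Check: (x³y⁴) · (xy⁵) → (x³y⁴) · x = y⁴;   (y⁴) · y⁵ = e, giving e as required.

Answer: xy⁵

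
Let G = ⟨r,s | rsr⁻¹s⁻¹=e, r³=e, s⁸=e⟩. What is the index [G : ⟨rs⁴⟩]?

First find ord(rs⁴) by computing successive powers:
  (rs⁴)¹ = rs⁴, (rs⁴)² = r², (rs⁴)³ = s⁴, (rs⁴)⁴ = r, (rs⁴)⁵ = r²s⁴, (rs⁴)⁶ = e.
So |⟨rs⁴⟩| = ord(rs⁴) = 6. With |G| = 24, by Lagrange [G : ⟨rs⁴⟩] = 24/6 = 4.

Answer: 4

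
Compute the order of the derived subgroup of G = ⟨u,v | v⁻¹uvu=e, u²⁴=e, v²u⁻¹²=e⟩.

G' = [G, G] is generated by all commutators. The generator-pair commutators are: [u, v] = u².
The subgroup they normally generate is {e, u², u⁴, u⁶, u⁸, u¹⁰, u¹², u¹⁴, u¹⁶, u¹⁸, u²⁰, u²²}, of order 12.
Check: |G/G'| = 48/12 = 4 is the order of the abelianisation.

Answer: 12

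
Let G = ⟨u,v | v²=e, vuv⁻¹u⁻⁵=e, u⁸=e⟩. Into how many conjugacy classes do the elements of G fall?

The conjugacy classes (representative and size) are:
  [e] (size 1), [u⁵] (size 2), [u²] (size 1), [u⁷] (size 2), [u⁴] (size 1), [u⁶] (size 1), [v] (size 2), [u⁵v] (size 2), [u²v] (size 2), [u³v] (size 2).
Class equation: 1 + 2 + 1 + 2 + 1 + 1 + 2 + 2 + 2 + 2 = 16 = |G|. So G has 10 conjugacy classes.

Answer: 10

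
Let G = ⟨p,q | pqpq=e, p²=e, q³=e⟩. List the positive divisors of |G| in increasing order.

|G| = 6 = 2 · 3. By Lagrange's theorem the order of any subgroup divides 6; the divisors of 6 are 1, 2, 3, 6.

Answer: 1, 2, 3, 6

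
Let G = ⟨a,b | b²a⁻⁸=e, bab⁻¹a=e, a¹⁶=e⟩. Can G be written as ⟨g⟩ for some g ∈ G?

Every cyclic group is abelian. But a·b = ab while b·a = a⁷b⁻¹, so a·b ≠ b·a and G is not abelian. Hence G is not cyclic.

Answer: No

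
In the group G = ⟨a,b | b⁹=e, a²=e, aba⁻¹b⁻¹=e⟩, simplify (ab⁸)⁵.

Compute successive powers of (ab⁸), reducing at each step:
  (ab⁸)²: (ab⁸) · a = b⁸;   (b⁸) · b⁸ = b⁷
  (ab⁸)³: (b⁷) · a = ab⁷;   (ab⁷) · b⁸ = ab⁶
  (ab⁸)⁴: (ab⁶) · a = b⁶;   (b⁶) · b⁸ = b⁵
  (ab⁸)⁵: (b⁵) · a = ab⁵;   (ab⁵) · b⁸ = ab⁴

Answer: ab⁴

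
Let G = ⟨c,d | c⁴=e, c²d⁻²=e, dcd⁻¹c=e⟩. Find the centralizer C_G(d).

⟨d⟩ ⊆ C_G(d) since powers of d commute with d; so |C_G(d)| ≥ |⟨d⟩| = 4.
By orbit–stabilizer, |C_G(d)| = |G| / |conj. class of d| = 8 / 2 = 4.
The 4 elements commuting with d are {e, c², d, d⁻¹}.

Answer: {e, c², d, d⁻¹}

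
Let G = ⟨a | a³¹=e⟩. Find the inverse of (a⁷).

The order of (a⁷) is 31 (smallest k with (a⁷)ᵏ = e), so (a⁷)⁻¹ = (a⁷)³⁰ = a²⁴.
Check: (a⁷) · (a²⁴) → (a⁷) · a²⁴ = e, giving e as required.

Answer: a²⁴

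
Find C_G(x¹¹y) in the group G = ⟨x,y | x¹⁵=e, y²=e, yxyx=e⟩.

⟨x¹¹y⟩ ⊆ C_G(x¹¹y) since powers of x¹¹y commute with x¹¹y; so |C_G(x¹¹y)| ≥ |⟨x¹¹y⟩| = 2.
By orbit–stabilizer, |C_G(x¹¹y)| = |G| / |conj. class of x¹¹y| = 30 / 15 = 2.
The 2 elements commuting with x¹¹y are {e, x¹¹y}.

Answer: {e, x¹¹y}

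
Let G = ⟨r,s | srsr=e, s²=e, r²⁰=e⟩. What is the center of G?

An element z ∈ Z(G) iff z commutes with every generator.
For example r¹⁰ is central: (r¹⁰)·r = r¹¹ = r·(r¹⁰); (r¹⁰)·s = r¹⁰s = s·(r¹⁰).
Whereas r ∉ Z(G) since r·s = rs ≠ r¹⁹s = s·r.
Checking each of the 40 elements this way gives Z(G) = {e, r¹⁰}, of order 2.

Answer: {e, r¹⁰}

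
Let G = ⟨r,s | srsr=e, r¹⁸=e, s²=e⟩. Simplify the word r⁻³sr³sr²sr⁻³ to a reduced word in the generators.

Multiply left to right, reducing at each step:
  (r¹⁵) · s = r¹⁵s
  (r¹⁵s) · r³ = r¹²s
  (r¹²s) · s = r¹²
  (r¹²) · r² = r¹⁴
  (r¹⁴) · s = r¹⁴s
  (r¹⁴s) · r⁻³ = r¹⁷s

Answer: r¹⁷s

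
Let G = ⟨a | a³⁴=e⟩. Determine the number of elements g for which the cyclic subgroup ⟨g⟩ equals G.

G is cyclic of order 34. An element generates G iff its order is 34, and a cyclic group of order 34 has exactly φ(34) = 16 such elements.

Answer: 16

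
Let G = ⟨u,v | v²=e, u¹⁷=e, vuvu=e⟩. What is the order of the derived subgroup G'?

G' = [G, G] is generated by all commutators. The generator-pair commutators are: [u, v] = u².
The subgroup they normally generate is {e, u, u², u³, u⁴, u⁵, u⁶, u⁷, u⁸, u⁹, u¹⁰, u¹¹, u¹², u¹³, u¹⁴, u¹⁵, u¹⁶}, of order 17.
Check: |G/G'| = 34/17 = 2 is the order of the abelianisation.

Answer: 17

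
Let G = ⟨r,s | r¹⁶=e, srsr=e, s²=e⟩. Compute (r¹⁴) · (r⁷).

Compute (r¹⁴) · (r⁷) by multiplying left to right and reducing via the relations at each step:
  (r¹⁴) · r⁷ = r⁵

Answer: r⁵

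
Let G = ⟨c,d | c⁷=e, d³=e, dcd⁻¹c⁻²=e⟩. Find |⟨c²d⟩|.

|⟨c²d⟩| equals the order of c²d. Compute successive powers until reaching e:
  (c²d)¹ = c²d, (c²d)² = c⁶d², (c²d)³ = e.
The smallest positive k with (c²d)ᵏ = e is 3, so |⟨c²d⟩| = 3.

Answer: 3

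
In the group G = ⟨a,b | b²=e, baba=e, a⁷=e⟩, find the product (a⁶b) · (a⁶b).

Compute (a⁶b) · (a⁶b) by multiplying left to right and reducing via the relations at each step:
  (a⁶b) · a⁶ = b
  b · b = e

Answer: e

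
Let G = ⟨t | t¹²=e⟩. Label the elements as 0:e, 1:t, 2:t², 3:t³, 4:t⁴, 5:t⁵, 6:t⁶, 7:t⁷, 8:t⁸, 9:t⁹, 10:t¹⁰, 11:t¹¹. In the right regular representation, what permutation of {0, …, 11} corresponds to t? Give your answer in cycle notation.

(0 1 2 3 4 5 6 7 8 9 10 11)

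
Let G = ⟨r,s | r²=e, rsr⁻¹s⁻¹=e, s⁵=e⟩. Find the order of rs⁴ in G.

Compute successive powers until reaching e:
  (rs⁴)¹ = rs⁴, (rs⁴)² = s³, (rs⁴)³ = rs², (rs⁴)⁴ = s, (rs⁴)⁵ = r, (rs⁴)⁶ = s⁴, (rs⁴)⁷ = rs³, (rs⁴)⁸ = s², (rs⁴)⁹ = rs, (rs⁴)¹⁰ = e.
The smallest positive k with (rs⁴)ᵏ = e is 10.

Answer: 10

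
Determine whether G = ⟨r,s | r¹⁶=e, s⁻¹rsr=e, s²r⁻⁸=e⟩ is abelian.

r·s = rs but s·r = r⁷s⁻¹, so r·s ≠ s·r and G is not abelian.

Answer: No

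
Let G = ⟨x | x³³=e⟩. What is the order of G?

G is generated by a single element, so G is cyclic. The relator gives x³³ = e and no smaller power is forced to be e, so the 33 powers {e, x, x², x³, x⁴, x⁵, x⁶, x⁷, x⁸, x⁹, x²², x²³, x²¹, x²⁰, x²⁴, x²⁵, x²⁶, x²⁷, x²⁸, x²⁹, x³², x³¹, x³⁰, x¹², x¹³, x¹¹, x¹⁰, x¹⁴, x¹⁵, x¹⁶, x¹⁷, x¹⁸, x¹⁹} are distinct. Hence |G| = 33.

Answer: 33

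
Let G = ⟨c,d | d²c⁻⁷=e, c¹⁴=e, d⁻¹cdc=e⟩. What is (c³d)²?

Compute successive powers of (c³d), reducing at each step:
  (c³d)²: (c³d) · c³ = d;   d · d = c⁷

Answer: c⁷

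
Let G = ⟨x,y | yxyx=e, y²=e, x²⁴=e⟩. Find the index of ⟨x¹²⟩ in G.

First find ord(x¹²) by computing successive powers:
  (x¹²)¹ = x¹², (x¹²)² = e.
So |⟨x¹²⟩| = ord(x¹²) = 2. With |G| = 48, by Lagrange [G : ⟨x¹²⟩] = 48/2 = 24.

Answer: 24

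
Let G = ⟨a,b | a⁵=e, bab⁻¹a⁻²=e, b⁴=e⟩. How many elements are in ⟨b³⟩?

|⟨b³⟩| equals the order of b³. Compute successive powers until reaching e:
  (b³)¹ = b³, (b³)² = b², (b³)³ = b, (b³)⁴ = e.
The smallest positive k with (b³)ᵏ = e is 4, so |⟨b³⟩| = 4.

Answer: 4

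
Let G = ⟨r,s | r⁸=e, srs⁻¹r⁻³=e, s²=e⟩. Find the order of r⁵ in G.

Compute successive powers until reaching e:
  (r⁵)¹ = r⁵, (r⁵)² = r², (r⁵)³ = r⁷, (r⁵)⁴ = r⁴, (r⁵)⁵ = r, (r⁵)⁶ = r⁶, (r⁵)⁷ = r³, (r⁵)⁸ = e.
The smallest positive k with (r⁵)ᵏ = e is 8.

Answer: 8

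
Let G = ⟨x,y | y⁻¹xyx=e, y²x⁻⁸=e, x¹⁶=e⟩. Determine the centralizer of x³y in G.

⟨x³y⟩ ⊆ C_G(x³y) since powers of x³y commute with x³y; so |C_G(x³y)| ≥ |⟨x³y⟩| = 4.
By orbit–stabilizer, |C_G(x³y)| = |G| / |conj. class of x³y| = 32 / 8 = 4.
The 4 elements commuting with x³y are {e, x⁸, x³y, x³y⁻¹}.

Answer: {e, x⁸, x³y, x³y⁻¹}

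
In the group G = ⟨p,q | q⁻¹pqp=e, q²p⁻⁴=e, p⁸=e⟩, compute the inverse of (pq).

The order of (pq) is 4 (smallest k with (pq)ᵏ = e), so (pq)⁻¹ = (pq)³ = pq⁻¹.
Check: (pq) · (pq⁻¹) → (pq) · p = q;   q · q⁻¹ = e, giving e as required.

Answer: pq⁻¹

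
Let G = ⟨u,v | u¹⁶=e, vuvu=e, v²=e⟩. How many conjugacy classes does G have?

The conjugacy classes (representative and size) are:
  [e] (size 1), [u¹⁵] (size 2), [u²] (size 2), [u³] (size 2), [u¹²] (size 2), [u⁵] (size 2), [u⁶] (size 2), [u⁷] (size 2), [u⁸] (size 1), [u²v] (size 8), [u¹⁵v] (size 8).
Class equation: 1 + 2 + 2 + 2 + 2 + 2 + 2 + 2 + 1 + 8 + 8 = 32 = |G|. So G has 11 conjugacy classes.

Answer: 11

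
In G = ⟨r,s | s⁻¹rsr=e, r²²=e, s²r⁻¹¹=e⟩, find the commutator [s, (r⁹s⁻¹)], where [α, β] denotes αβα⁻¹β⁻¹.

[s, (r⁹s⁻¹)] = s·(r⁹s⁻¹)·s⁻¹·(r⁹s⁻¹)⁻¹.
  s · (r⁹s⁻¹) = r¹³
  (r¹³) · (s⁻¹) = r²s
  (r²s) · (r⁹s) = r⁴

Answer: r⁴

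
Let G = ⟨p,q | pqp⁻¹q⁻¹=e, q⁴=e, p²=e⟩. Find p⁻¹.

The order of p is 2 (smallest k with pᵏ = e), so p⁻¹ = p¹ = p.
Check: p · p → p · p = e, giving e as required.

Answer: p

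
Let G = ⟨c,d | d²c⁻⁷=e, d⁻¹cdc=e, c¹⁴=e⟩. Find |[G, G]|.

G' = [G, G] is generated by all commutators. The generator-pair commutators are: [c, d] = c².
The subgroup they normally generate is {e, c², c⁴, c⁶, c⁸, c¹⁰, c¹²}, of order 7.
Check: |G/G'| = 28/7 = 4 is the order of the abelianisation.

Answer: 7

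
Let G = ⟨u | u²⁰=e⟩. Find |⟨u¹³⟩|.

|⟨u¹³⟩| equals the order of u¹³. Compute successive powers until reaching e:
  (u¹³)¹ = u¹³, (u¹³)² = u⁶, (u¹³)³ = u¹⁹, (u¹³)⁴ = u¹², (u¹³)⁵ = u⁵, (u¹³)⁶ = u¹⁸, (u¹³)⁷ = u¹¹, (u¹³)⁸ = u⁴, (u¹³)⁹ = u¹⁷, (u¹³)¹⁰ = u¹⁰, (u¹³)¹¹ = u³, (u¹³)¹² = u¹⁶, (u¹³)¹³ = u⁹, (u¹³)¹⁴ = u², (u¹³)¹⁵ = u¹⁵, (u¹³)¹⁶ = u⁸, (u¹³)¹⁷ = u, (u¹³)¹⁸ = u¹⁴, (u¹³)¹⁹ = u⁷, (u¹³)²⁰ = e.
The smallest positive k with (u¹³)ᵏ = e is 20, so |⟨u¹³⟩| = 20.

Answer: 20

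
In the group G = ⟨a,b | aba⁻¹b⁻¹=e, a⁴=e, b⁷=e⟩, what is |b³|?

Compute successive powers until reaching e:
  (b³)¹ = b³, (b³)² = b⁶, (b³)³ = b², (b³)⁴ = b⁵, (b³)⁵ = b, (b³)⁶ = b⁴, (b³)⁷ = e.
The smallest positive k with (b³)ᵏ = e is 7.

Answer: 7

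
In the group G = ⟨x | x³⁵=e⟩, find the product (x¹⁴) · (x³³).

Compute (x¹⁴) · (x³³) by multiplying left to right and reducing via the relations at each step:
  (x¹⁴) · x³³ = x¹²

Answer: x¹²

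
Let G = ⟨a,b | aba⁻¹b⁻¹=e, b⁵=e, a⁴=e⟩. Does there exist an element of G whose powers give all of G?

|G| = 20. The element ab has order 20 (its powers give 20 distinct elements), so ⟨ab⟩ = G and G is cyclic.

Answer: Yes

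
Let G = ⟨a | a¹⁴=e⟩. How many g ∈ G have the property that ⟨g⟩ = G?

G is cyclic of order 14. An element generates G iff its order is 14, and a cyclic group of order 14 has exactly φ(14) = 6 such elements.

Answer: 6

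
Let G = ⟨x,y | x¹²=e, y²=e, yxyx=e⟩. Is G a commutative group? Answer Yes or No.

x·y = xy but y·x = x¹¹y, so x·y ≠ y·x and G is not abelian.

Answer: No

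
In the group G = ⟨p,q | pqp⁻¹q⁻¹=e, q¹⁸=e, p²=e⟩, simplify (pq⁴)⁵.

Compute successive powers of (pq⁴), reducing at each step:
  (pq⁴)²: (pq⁴) · p = q⁴;   (q⁴) · q⁴ = q⁸
  (pq⁴)³: (q⁸) · p = pq⁸;   (pq⁸) · q⁴ = pq¹²
  (pq⁴)⁴: (pq¹²) · p = q¹²;   (q¹²) · q⁴ = q¹⁶
  (pq⁴)⁵: (q¹⁶) · p = pq¹⁶;   (pq¹⁶) · q⁴ = pq²

Answer: pq²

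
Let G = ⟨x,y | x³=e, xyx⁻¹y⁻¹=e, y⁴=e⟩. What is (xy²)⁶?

Compute successive powers of (xy²), reducing at each step:
  (xy²)²: (xy²) · x = x²y²;   (x²y²) · y² = x²
  (xy²)³: (x²) · x = e;   e · y² = y²
  (xy²)⁴: (y²) · x = xy²;   (xy²) · y² = x
  (xy²)⁵: x · x = x²;   (x²) · y² = x²y²
  (xy²)⁶: (x²y²) · x = y²;   (y²) · y² = e

Answer: e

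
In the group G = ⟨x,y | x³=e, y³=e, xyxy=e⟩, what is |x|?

Compute successive powers until reaching e:
  x¹ = x, x² = x², x³ = e.
The smallest positive k with xᵏ = e is 3.

Answer: 3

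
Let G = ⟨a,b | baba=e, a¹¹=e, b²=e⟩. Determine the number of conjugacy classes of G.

The conjugacy classes (representative and size) are:
  [e] (size 1), [a¹⁰] (size 2), [a²] (size 2), [a³] (size 2), [a⁷] (size 2), [a⁶] (size 2), [a²b] (size 11).
Class equation: 1 + 2 + 2 + 2 + 2 + 2 + 11 = 22 = |G|. So G has 7 conjugacy classes.

Answer: 7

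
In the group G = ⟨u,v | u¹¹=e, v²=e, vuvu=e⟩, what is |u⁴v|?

Compute successive powers until reaching e:
  (u⁴v)¹ = u⁴v, (u⁴v)² = e.
The smallest positive k with (u⁴v)ᵏ = e is 2.

Answer: 2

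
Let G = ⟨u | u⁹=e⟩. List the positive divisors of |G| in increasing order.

|G| = 9 = 3². By Lagrange's theorem the order of any subgroup divides 9; the divisors of 9 are 1, 3, 9.

Answer: 1, 3, 9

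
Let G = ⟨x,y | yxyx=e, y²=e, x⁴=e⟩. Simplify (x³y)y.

Compute (x³y) · y by multiplying left to right and reducing via the relations at each step:
  (x³y) · y = x³

Answer: x³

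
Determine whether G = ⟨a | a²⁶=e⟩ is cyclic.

|G| = 26. The element a has order 26 (its powers give 26 distinct elements), so ⟨a⟩ = G and G is cyclic.

Answer: Yes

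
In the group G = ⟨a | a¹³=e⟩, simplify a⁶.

Compute successive powers of a, reducing at each step:
  a²: a · a = a²
  a³: (a²) · a = a³
  a⁴: (a³) · a = a⁴
  a⁵: (a⁴) · a = a⁵
  a⁶: (a⁵) · a = a⁶

Answer: a⁶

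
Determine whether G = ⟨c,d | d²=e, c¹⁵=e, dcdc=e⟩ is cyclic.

Every cyclic group is abelian. But c·d = cd while d·c = c¹⁴d, so c·d ≠ d·c and G is not abelian. Hence G is not cyclic.

Answer: No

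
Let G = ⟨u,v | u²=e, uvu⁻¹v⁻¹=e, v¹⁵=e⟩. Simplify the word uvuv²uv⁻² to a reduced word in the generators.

Multiply left to right, reducing at each step:
  u · v = uv
  (uv) · u = v
  v · v² = v³
  (v³) · u = uv³
  (uv³) · v⁻² = uv

Answer: uv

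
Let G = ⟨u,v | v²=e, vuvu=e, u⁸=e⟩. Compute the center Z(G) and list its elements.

An element z ∈ Z(G) iff z commutes with every generator.
For example u⁴ is central: (u⁴)·u = u⁵ = u·(u⁴); (u⁴)·v = u⁴v = v·(u⁴).
Whereas u ∉ Z(G) since u·v = uv ≠ u⁷v = v·u.
Checking each of the 16 elements this way gives Z(G) = {e, u⁴}, of order 2.

Answer: {e, u⁴}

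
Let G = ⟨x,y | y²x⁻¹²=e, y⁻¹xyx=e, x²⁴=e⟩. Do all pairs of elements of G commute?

x·y = xy but y·x = x¹¹y⁻¹, so x·y ≠ y·x and G is not abelian.

Answer: No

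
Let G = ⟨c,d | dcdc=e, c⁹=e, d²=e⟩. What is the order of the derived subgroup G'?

G' = [G, G] is generated by all commutators. The generator-pair commutators are: [c, d] = c².
The subgroup they normally generate is {e, c, c², c³, c⁴, c⁵, c⁶, c⁷, c⁸}, of order 9.
Check: |G/G'| = 18/9 = 2 is the order of the abelianisation.

Answer: 9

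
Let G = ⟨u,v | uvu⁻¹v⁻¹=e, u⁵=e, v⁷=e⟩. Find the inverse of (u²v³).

The order of (u²v³) is 35 (smallest k with (u²v³)ᵏ = e), so (u²v³)⁻¹ = (u²v³)³⁴ = u³v⁴.
Check: (u²v³) · (u³v⁴) → (u²v³) · u³ = v³;   (v³) · v⁴ = e, giving e as required.

Answer: u³v⁴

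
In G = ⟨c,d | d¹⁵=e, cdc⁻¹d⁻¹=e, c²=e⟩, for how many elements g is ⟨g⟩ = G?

G is cyclic of order 30. An element generates G iff its order is 30, and a cyclic group of order 30 has exactly φ(30) = 8 such elements.

Answer: 8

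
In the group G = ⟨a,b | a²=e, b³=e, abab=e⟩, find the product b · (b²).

Compute b · (b²) by multiplying left to right and reducing via the relations at each step:
  b · b² = e

Answer: e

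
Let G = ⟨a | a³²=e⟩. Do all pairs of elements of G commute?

G has a single generator, so G is cyclic and hence abelian.

Answer: Yes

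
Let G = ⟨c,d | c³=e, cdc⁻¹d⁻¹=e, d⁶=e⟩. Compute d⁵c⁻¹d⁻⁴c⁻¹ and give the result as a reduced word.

Multiply left to right, reducing at each step:
  (d⁵) · c⁻¹ = c²d⁵
  (c²d⁵) · d⁻⁴ = c²d
  (c²d) · c⁻¹ = cd

Answer: cd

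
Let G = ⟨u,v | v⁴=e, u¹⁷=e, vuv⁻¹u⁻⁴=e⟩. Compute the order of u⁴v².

Compute successive powers until reaching e:
  (u⁴v²)¹ = u⁴v², (u⁴v²)² = e.
The smallest positive k with (u⁴v²)ᵏ = e is 2.

Answer: 2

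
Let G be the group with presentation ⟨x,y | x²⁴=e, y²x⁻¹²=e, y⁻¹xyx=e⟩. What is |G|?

Enumerate words in the generators, reducing via the relations: the distinct elements are
  {e, x, y, xy, x², x³, x⁴, x⁵, x⁶, x⁷, x⁸, x⁹, x²y, x²², x²³, x²¹, x²⁰, x³y, x¹², x¹³, x¹¹, x¹⁰, x¹⁴, x¹⁵, x¹⁶, x¹⁷, x¹⁸, x¹⁹, x⁴y, x⁵y, x⁶y, x⁷y, x⁸y, x⁹y, y⁻¹, xy⁻¹, x¹¹y, x¹⁰y, x²y⁻¹, x³y⁻¹, x⁴y⁻¹, x⁵y⁻¹, x⁶y⁻¹, x⁷y⁻¹, x⁸y⁻¹, x⁹y⁻¹, x¹¹y⁻¹, x¹⁰y⁻¹}.
No further products give new elements, so |G| = 48.

Answer: 48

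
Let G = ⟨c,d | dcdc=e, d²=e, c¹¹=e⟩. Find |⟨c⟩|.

|⟨c⟩| equals the order of c. Compute successive powers until reaching e:
  c¹ = c, c² = c², c³ = c³, c⁴ = c⁴, c⁵ = c⁵, c⁶ = c⁶, c⁷ = c⁷, c⁸ = c⁸, c⁹ = c⁹, c¹⁰ = c¹⁰, c¹¹ = e.
The smallest positive k with cᵏ = e is 11, so |⟨c⟩| = 11.

Answer: 11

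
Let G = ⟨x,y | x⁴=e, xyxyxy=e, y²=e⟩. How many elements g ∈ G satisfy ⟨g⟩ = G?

⟨g⟩ = G would require ord(g) = |G| = 24, but the maximum element order in G is 4 < 24. So G is not cyclic and no single element generates it: the count is 0.

Answer: 0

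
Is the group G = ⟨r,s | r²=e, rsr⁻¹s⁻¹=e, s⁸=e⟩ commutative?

Each pair of generators commutes: r·s = rs = s·r. Since the generators pairwise commute, every element of G commutes with every other, so G is abelian.

Answer: Yes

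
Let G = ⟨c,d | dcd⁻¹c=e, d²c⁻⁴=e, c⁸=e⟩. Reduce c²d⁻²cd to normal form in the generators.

Multiply left to right, reducing at each step:
  (c²) · d⁻² = c⁶
  (c⁶) · c = c⁷
  (c⁷) · d = c³d⁻¹

Answer: c³d⁻¹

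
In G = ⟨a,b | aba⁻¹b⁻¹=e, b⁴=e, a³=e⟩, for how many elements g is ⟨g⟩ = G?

G is cyclic of order 12. An element generates G iff its order is 12, and a cyclic group of order 12 has exactly φ(12) = 4 such elements.

Answer: 4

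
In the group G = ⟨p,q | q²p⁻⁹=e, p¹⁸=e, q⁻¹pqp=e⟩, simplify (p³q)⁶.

Compute successive powers of (p³q), reducing at each step:
  (p³q)²: (p³q) · p³ = q;   q · q = p⁹
  (p³q)³: (p⁹) · p³ = p¹²;   (p¹²) · q = p³q⁻¹
  (p³q)⁴: (p³q⁻¹) · p³ = q⁻¹;   (q⁻¹) · q = e
  (p³q)⁵: e · p³ = p³;   (p³) · q = p³q
  (p³q)⁶: (p³q) · p³ = q;   q · q = p⁹

Answer: p⁹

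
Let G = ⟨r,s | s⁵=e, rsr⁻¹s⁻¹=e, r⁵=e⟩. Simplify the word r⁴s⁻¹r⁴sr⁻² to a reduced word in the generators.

Multiply left to right, reducing at each step:
  (r⁴) · s⁻¹ = r⁴s⁴
  (r⁴s⁴) · r⁴ = r³s⁴
  (r³s⁴) · s = r³
  (r³) · r⁻² = r

Answer: r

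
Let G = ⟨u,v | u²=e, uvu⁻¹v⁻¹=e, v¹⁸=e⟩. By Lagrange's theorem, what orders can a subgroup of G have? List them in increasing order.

|G| = 36 = 2² · 3². By Lagrange's theorem the order of any subgroup divides 36; the divisors of 36 are 1, 2, 3, 4, 6, 9, 12, 18, 36.

Answer: 1, 2, 3, 4, 6, 9, 12, 18, 36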